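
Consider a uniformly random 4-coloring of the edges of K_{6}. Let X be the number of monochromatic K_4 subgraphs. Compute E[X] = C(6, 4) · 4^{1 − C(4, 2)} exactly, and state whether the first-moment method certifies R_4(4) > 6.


E[X] = C(6, 4) · 4^{1 − 6} = 15 · 4^{−5} = 15/1024.
As a reduced fraction: E[X] = 15/1024 ≈ 0.0146484.
Is E[X] < 1? YES.
Since E[X] < 1, there exists a 4-coloring of K_{6} with no monochromatic K_4; hence R_4(4) > 6.

E[X] = 15/1024 ≈ 0.0146484; E[X] < 1, so R_4(4) > 6.


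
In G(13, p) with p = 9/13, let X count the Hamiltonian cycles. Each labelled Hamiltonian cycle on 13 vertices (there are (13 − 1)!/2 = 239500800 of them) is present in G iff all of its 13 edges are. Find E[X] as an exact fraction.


K_13 has (13 − 1)!/2 = 239500800 labelled Hamiltonian cycles.
For each such Hamiltonian cycle H, let X_H = 1 if all 13 edges of H are present in G. Then P[X_H = 1] = p^{13} = (9/13)^{13} = 2541865828329/302875106592253.
By linearity: E[X] = Σ_H E[X_H] = 239500800 · p^{13} = 239500800 · 2541865828329/302875106592253 = 608778899377458163200/302875106592253.
Numerically: E[X] ≈ 2.01e+06.

E[X] = 239500800 · (9/13)^{13} = 608778899377458163200/302875106592253 ≈ 2.01e+06.


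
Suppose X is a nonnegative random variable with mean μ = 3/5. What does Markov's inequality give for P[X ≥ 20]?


μ = E[X] = 3/5, a = 20.
Markov: P[X ≥ 20] ≤ μ/a = (3/5)/20 = 3/100.
Numerically: ≈ 0.0300.
(Since a = 20 > μ = 0.6000, the bound 3/100 is < 1 and informative.)

P[X ≥ 20] ≤ 3/100 ≈ 0.0300.


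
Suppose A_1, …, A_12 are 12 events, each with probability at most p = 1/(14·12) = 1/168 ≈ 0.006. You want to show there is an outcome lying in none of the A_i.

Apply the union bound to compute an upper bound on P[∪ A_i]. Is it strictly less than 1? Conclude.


Union bound: P[∪_{i=1}^{12} A_i] ≤ Σ_i P[A_i] ≤ 12·p = 12·(1/168) = 1/14.
Numerically: 1/14 ≈ 0.071.
Is 1/14 < 1? YES.
Since P[∪ A_i] ≤ 1/14 < 1, the complement has P[∩ A_i^c] ≥ 1 − 1/14 = 13/14 > 0, so some outcome avoids every A_i.

12·p = 1/14 ≈ 0.071; existence CERTIFIED by the union bound.


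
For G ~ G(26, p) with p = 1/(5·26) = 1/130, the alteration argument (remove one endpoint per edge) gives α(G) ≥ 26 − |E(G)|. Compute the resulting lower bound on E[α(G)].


E[|E(G)|] = C(26, 2)·p = 325 · (1/130) = 5/2.
E[α(G)] ≥ n − E[|E(G)|] = 26 − 5/2 = 47/2.
Numerically: ≈ 23.500000.
(This is only a lower bound; the true E[α(G)] may be larger.)

E[α(G)] ≥ 47/2 ≈ 23.500000.


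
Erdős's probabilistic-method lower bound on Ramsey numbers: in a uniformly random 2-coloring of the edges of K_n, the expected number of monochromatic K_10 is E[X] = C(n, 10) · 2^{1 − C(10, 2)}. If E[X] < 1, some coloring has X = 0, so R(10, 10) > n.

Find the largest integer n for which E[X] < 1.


We need C(n, 10) · 2^{1 − 45} < 1, i.e. C(n, 10) < 2^{45 − 1} = 17592186044416.
Check values of n near the boundary:
  n = 97: C(97, 10) = 12576469727536; 12576469727536 < 17592186044416? YES
  n = 98: C(98, 10) = 14005614014756; 14005614014756 < 17592186044416? YES
  n = 99: C(99, 10) = 15579278510796; 15579278510796 < 17592186044416? YES
  n = 100: C(100, 10) = 17310309456440; 17310309456440 < 17592186044416? YES
  n = 101: C(101, 10) = 19212541264840; 19212541264840 < 17592186044416? NO
The largest n with C(n, 10) < 17592186044416 is n = 100 (where E[X] = 2163788682055/2199023255552 ≈ 0.984). Hence R(10, 10) > 100, i.e. R(10, 10) ≥ 101.

Largest n = 100; hence R(10, 10) > 100.


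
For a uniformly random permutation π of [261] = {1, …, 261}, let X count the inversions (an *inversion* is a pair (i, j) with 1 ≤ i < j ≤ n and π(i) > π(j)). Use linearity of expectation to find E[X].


Write X = Σ X_I over the C(261, 2) = 33930 pairs i < j, with X_I the indicator of one inversion.
There are 33930 indicators.
For each fixed pair i < j, the values π(i) and π(j) are two distinct elements of {1, …, 261} in uniformly random order; by symmetry P[π(i) > π(j)] = 1/2.
By linearity: E[X] = 33930 · (1/2) = C(261, 2) · (1/2) = 33930/2 = 16965 ≈ 16965.00000.

E[X] = 16965 = 16965.00000.


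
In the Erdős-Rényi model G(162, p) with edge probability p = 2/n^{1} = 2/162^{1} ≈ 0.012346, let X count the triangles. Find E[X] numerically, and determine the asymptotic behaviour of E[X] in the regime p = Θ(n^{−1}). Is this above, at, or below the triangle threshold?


Number of potential triangles: C(162, 3) = 695520.
Each occurs with probability p³ ≈ (0.012346)³ ≈ 1.8816764e-06.
By linearity: E[X] = C(162, 3)·p³ ≈ 695520 · 1.8816764e-06 ≈ 1.30874.
Here α = 1, so p = 2/n is exactly at the triangle threshold p ~ 1/n. Asymptotically E[X] → c³/6 = 2³/6 = 4/3 ≈ 1.33333, a bounded constant. In this regime the triangle count is asymptotically Poisson(c³/6).

E[X] ≈ 1.30874; in regime p = Θ(1/n^{1}) E[X] stays bounded (at the triangle threshold p ~ 1/n).


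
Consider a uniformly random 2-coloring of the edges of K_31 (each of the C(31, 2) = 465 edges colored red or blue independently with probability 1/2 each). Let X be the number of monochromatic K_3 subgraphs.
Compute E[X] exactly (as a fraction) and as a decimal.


Let X = Σ_S X_S over the C(31, 3) = 4495 subsets S of size 3, where X_S = 1 if the K_3 on S is monochromatic.
For a fixed S, the K_3 on S has C(3, 2) = 3 edges. P[all 3 edges red] = (1/2)^3, and likewise for blue, so P[monochromatic] = 2·(1/2)^3 = 2^{1 − 3} = 1/4.
Summing: E[X] = C(31, 3) · 2^{1 − 3} = 4495 · 1/4 = 4495/4.
Numerically: E[X] ≈ 1123.75000.

E[X] = C(31,3)·2^(1−C(3,2)) = 4495/4 ≈ 1123.75000.


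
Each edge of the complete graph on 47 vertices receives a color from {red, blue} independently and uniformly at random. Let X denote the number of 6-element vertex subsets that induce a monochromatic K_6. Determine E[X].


Let X = Σ_S X_S over the C(47, 6) = 10737573 subsets S of size 6, where X_S = 1 if the K_6 on S is monochromatic.
For a fixed S, the K_6 on S has C(6, 2) = 15 edges. P[all 15 edges red] = (1/2)^15, and likewise for blue, so P[monochromatic] = 2·(1/2)^15 = 2^{1 − 15} = 1/16384.
By linearity: E[X] = C(47, 6) · 2^{1 − 15} = 10737573 · 1/16384 = 10737573/16384.
Numerically: E[X] ≈ 655.36945.

E[X] = C(47,6)·2^(1−C(6,2)) = 10737573/16384 ≈ 655.36945.


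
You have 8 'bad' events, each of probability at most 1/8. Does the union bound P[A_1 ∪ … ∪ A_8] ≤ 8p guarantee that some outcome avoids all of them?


Union bound: P[∪_{i=1}^{8} A_i] ≤ Σ_i P[A_i] ≤ 8·p = 8·(1/8) = 1.
Numerically: 1 ≈ 1.0000.
Is 1 < 1? NO.
Since the bound 1 is ≥ 1, the union bound is uninformative here; it does NOT by itself certify existence.

8·p = 1 ≈ 1.0000; existence NOT certified by the union bound.


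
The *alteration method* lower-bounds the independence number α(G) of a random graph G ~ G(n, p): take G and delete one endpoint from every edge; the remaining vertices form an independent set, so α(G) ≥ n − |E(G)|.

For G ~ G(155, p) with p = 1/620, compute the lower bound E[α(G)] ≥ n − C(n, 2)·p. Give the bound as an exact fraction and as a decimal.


E[|E(G)|] = C(155, 2)·p = 11935 · (1/620) = 77/4.
E[α(G)] ≥ n − E[|E(G)|] = 155 − 77/4 = 543/4.
Numerically: ≈ 135.7500.
(This is only a lower bound; the true E[α(G)] may be larger.)

E[α(G)] ≥ 543/4 ≈ 135.7500.


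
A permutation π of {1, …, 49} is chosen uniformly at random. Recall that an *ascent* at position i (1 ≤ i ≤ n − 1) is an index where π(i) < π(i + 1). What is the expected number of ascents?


Write X = Σ X_I over i = 1, …, 48, with X_I the indicator of one ascent.
There are 48 indicators.
For each fixed i, the pair (π(i), π(i+1)) is a uniformly random ordered pair of distinct values from {1, …, 49}; by symmetry P[π(i) < π(i+1)] = 1/2.
By linearity: E[X] = 48 · (1/2) = (49 − 1) · (1/2) = 24 ≈ 24.000000.

E[X] = 24 = 24.000000.


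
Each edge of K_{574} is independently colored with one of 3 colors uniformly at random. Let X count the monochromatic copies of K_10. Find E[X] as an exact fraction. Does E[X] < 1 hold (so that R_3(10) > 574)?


E[X] = C(574, 10) · 3^{1 − 45} = 988824035203816502691 · 3^{−44} = 988824035203816502691/984770902183611232881.
As a reduced fraction: E[X] = 109869337244868500299/109418989131512359209 ≈ 1.00412.
Is E[X] < 1? NO.
Since E[X] ≥ 1, the first-moment bound is inconclusive at n = 574; it does NOT by itself certify R_3(10) > 574.

E[X] = 109869337244868500299/109418989131512359209 ≈ 1.00412; E[X] ≥ 1; first-moment method inconclusive here.


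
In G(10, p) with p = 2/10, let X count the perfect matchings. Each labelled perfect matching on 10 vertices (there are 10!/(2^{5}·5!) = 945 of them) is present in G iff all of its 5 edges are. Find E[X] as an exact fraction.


K_10 has 10!/(2^{5}·5!) = 945 labelled perfect matchings.
For each such perfect matching H, let X_H = 1 if all 5 edges of H are present in G. Then P[X_H = 1] = p^{5} = (1/5)^{5} = 1/3125.
By linearity: E[X] = Σ_H E[X_H] = 945 · p^{5} = 945 · 1/3125 = 189/625.
Numerically: E[X] ≈ 0.3024.

E[X] = 945 · (1/5)^{5} = 189/625 ≈ 0.3024.


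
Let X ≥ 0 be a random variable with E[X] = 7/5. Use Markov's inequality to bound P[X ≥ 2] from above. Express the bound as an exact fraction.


μ = E[X] = 7/5, a = 2.
Markov: P[X ≥ 2] ≤ μ/a = (7/5)/2 = 7/10.
Numerically: ≈ 0.700.
(Since a = 2 > μ = 1.400, the bound 7/10 is < 1 and informative.)

P[X ≥ 2] ≤ 7/10 ≈ 0.700.


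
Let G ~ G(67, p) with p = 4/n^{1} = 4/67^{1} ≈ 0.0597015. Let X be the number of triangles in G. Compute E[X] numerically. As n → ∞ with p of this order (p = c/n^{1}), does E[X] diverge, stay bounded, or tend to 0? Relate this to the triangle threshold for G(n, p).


Number of potential triangles: C(67, 3) = 47905.
Each occurs with probability p³ ≈ (0.0597015)³ ≈ 2.12792132e-04.
By linearity: E[X] = C(67, 3)·p³ ≈ 47905 · 2.12792132e-04 ≈ 10.193807.
Here α = 1, so p = 4/n is exactly at the triangle threshold p ~ 1/n. Asymptotically E[X] → c³/6 = 4³/6 = 32/3 ≈ 10.666667, a bounded constant. In this regime the triangle count is asymptotically Poisson(c³/6).

E[X] ≈ 10.193807; in regime p = Θ(1/n^{1}) E[X] stays bounded (at the triangle threshold p ~ 1/n).


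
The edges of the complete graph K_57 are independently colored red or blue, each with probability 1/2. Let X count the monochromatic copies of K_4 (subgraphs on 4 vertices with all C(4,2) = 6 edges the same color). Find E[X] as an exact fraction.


Let X = Σ_S X_S over the C(57, 4) = 395010 subsets S of size 4, where X_S = 1 if the K_4 on S is monochromatic.
For a fixed S, the K_4 on S has C(4, 2) = 6 edges. P[all 6 edges red] = (1/2)^6, and likewise for blue, so P[monochromatic] = 2·(1/2)^6 = 2^{1 − 6} = 1/32.
Summing: E[X] = C(57, 4) · 2^{1 − 6} = 395010 · 1/32 = 197505/16.
Numerically: E[X] ≈ 12344.062.

E[X] = C(57,4)·2^(1−C(4,2)) = 197505/16 ≈ 12344.062.


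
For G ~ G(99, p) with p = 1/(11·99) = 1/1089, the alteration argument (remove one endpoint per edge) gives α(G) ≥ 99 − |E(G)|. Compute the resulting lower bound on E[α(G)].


E[|E(G)|] = C(99, 2)·p = 4851 · (1/1089) = 49/11.
E[α(G)] ≥ n − E[|E(G)|] = 99 − 49/11 = 1040/11.
Numerically: ≈ 94.5455.
(This is only a lower bound; the true E[α(G)] may be larger.)

E[α(G)] ≥ 1040/11 ≈ 94.5455.


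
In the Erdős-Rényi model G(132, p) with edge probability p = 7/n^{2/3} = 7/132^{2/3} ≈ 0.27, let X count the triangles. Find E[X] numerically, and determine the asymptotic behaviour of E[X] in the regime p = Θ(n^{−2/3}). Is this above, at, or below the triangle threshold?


Number of potential triangles: C(132, 3) = 374660.
Each occurs with probability p³ ≈ (0.27)³ ≈ 1.968549e-02.
By linearity: E[X] = C(132, 3)·p³ ≈ 374660 · 1.968549e-02 ≈ 7375.3662.
Since α = 2/3 < 1, p = c/n^{2/3} ≫ 1/n is above the triangle threshold p ~ 1/n. Asymptotically E[X] ~ (c³/6)·n^{3(1−α)} = (7³/6)·n^{1} → ∞; triangles are abundant w.h.p.

E[X] ≈ 7375.3662; in regime p = Θ(1/n^{2/3}) E[X] diverges (above the triangle threshold p ~ 1/n).


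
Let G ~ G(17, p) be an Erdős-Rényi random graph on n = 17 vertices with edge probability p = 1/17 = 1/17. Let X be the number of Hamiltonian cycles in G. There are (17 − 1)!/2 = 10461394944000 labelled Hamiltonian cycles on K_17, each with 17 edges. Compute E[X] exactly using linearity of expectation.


K_17 has (17 − 1)!/2 = 10461394944000 labelled Hamiltonian cycles.
For each such Hamiltonian cycle H, let X_H = 1 if all 17 edges of H are present in G. Then P[X_H = 1] = p^{17} = (1/17)^{17} = 1/827240261886336764177.
By linearity: E[X] = Σ_H E[X_H] = 10461394944000 · p^{17} = 10461394944000 · 1/827240261886336764177 = 10461394944000/827240261886336764177.
Numerically: E[X] ≈ 1.26461e-08.

E[X] = 10461394944000 · (1/17)^{17} = 10461394944000/827240261886336764177 ≈ 1.26461e-08.


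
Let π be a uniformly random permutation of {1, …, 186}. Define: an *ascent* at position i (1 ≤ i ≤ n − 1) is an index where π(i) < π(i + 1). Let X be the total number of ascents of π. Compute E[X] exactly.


Write X = Σ X_I over i = 1, …, 185, with X_I the indicator of one ascent.
There are 185 indicators.
For each fixed i, the pair (π(i), π(i+1)) is a uniformly random ordered pair of distinct values from {1, …, 186}; by symmetry P[π(i) < π(i+1)] = 1/2.
By linearity: E[X] = 185 · (1/2) = (186 − 1) · (1/2) = 185/2 ≈ 92.500000.

E[X] = 185/2 = 92.500000.


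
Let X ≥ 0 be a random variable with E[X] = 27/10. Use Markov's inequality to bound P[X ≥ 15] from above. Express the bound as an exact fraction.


μ = E[X] = 27/10, a = 15.
Markov: P[X ≥ 15] ≤ μ/a = (27/10)/15 = 9/50.
Numerically: ≈ 0.180.
(Since a = 15 > μ = 2.700, the bound 9/50 is < 1 and informative.)

P[X ≥ 15] ≤ 9/50 ≈ 0.180.


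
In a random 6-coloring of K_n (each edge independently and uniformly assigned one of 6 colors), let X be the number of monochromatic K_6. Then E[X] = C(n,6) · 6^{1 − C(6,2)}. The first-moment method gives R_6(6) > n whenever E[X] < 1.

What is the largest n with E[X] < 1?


We need C(n, 6) · 6^{1 − 15} < 1, i.e. C(n, 6) < 6^{15 − 1} = 78364164096.
Check values of n near the boundary:
  n = 196: C(196, 6) = 72887293024; 72887293024 < 78364164096? YES
  n = 197: C(197, 6) = 75176946208; 75176946208 < 78364164096? YES
  n = 198: C(198, 6) = 77526225777; 77526225777 < 78364164096? YES
  n = 199: C(199, 6) = 79936367511; 79936367511 < 78364164096? NO
  n = 200: C(200, 6) = 82408626300; 82408626300 < 78364164096? NO
The largest n with C(n, 6) < 78364164096 is n = 198 (where E[X] = 25842075259/26121388032 ≈ 0.9893). Hence R_6(6) > 198, i.e. R_6(6) ≥ 199.

Largest n = 198; hence R_6(6) > 198.


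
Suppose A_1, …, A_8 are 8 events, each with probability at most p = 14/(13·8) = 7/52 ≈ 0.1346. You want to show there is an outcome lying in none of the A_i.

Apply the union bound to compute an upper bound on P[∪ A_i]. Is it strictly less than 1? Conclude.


Union bound: P[∪_{i=1}^{8} A_i] ≤ Σ_i P[A_i] ≤ 8·p = 8·(7/52) = 14/13.
Numerically: 14/13 ≈ 1.0769.
Is 14/13 < 1? NO.
Since the bound 14/13 is ≥ 1, the union bound is uninformative here; it does NOT by itself certify existence.

8·p = 14/13 ≈ 1.0769; existence NOT certified by the union bound.


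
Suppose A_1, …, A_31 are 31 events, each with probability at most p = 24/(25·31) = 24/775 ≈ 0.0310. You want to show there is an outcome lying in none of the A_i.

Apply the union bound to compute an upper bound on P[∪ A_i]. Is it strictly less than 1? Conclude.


Union bound: P[∪_{i=1}^{31} A_i] ≤ Σ_i P[A_i] ≤ 31·p = 31·(24/775) = 24/25.
Numerically: 24/25 ≈ 0.9600.
Is 24/25 < 1? YES.
Since P[∪ A_i] ≤ 24/25 < 1, the complement has P[∩ A_i^c] ≥ 1 − 24/25 = 1/25 > 0, so some outcome avoids every A_i.

31·p = 24/25 ≈ 0.9600; existence CERTIFIED by the union bound.


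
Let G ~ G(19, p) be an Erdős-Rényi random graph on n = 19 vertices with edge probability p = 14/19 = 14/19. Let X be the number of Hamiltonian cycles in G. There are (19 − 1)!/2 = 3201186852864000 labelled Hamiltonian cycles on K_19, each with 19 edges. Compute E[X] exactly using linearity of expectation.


K_19 has (19 − 1)!/2 = 3201186852864000 labelled Hamiltonian cycles.
For each such Hamiltonian cycle H, let X_H = 1 if all 19 edges of H are present in G. Then P[X_H = 1] = p^{19} = (14/19)^{19} = 5976303958948914397184/1978419655660313589123979.
By linearity: E[X] = Σ_H E[X_H] = 3201186852864000 · p^{19} = 3201186852864000 · 5976303958948914397184/1978419655660313589123979 = 19131265662106339128470788663934976000/1978419655660313589123979.
Numerically: E[X] ≈ 9.67e+12.

E[X] = 3201186852864000 · (14/19)^{19} = 19131265662106339128470788663934976000/1978419655660313589123979 ≈ 9.67e+12.


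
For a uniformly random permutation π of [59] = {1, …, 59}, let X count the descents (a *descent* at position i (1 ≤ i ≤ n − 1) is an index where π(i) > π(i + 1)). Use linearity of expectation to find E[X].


Write X = Σ X_I over i = 1, …, 58, with X_I the indicator of one descent.
There are 58 indicators.
For each fixed i, the pair (π(i), π(i+1)) is a uniformly random ordered pair of distinct values from {1, …, 59}; by symmetry P[π(i) > π(i+1)] = 1/2.
By linearity: E[X] = 58 · (1/2) = (59 − 1) · (1/2) = 29 ≈ 29.0000.

E[X] = 29 = 29.0000.


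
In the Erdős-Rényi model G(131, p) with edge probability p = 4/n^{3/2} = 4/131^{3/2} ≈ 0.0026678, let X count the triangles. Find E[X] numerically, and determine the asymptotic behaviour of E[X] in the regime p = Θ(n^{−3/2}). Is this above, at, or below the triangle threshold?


Number of potential triangles: C(131, 3) = 366145.
Each occurs with probability p³ ≈ (0.0026678)³ ≈ 1.89871221e-08.
By linearity: E[X] = C(131, 3)·p³ ≈ 366145 · 1.89871221e-08 ≈ 0.006952.
Since α = 3/2 > 1, p = c/n^{3/2} = o(1/n) is below the triangle threshold p ~ 1/n. Asymptotically E[X] ~ (c³/6)·n^{3(1−α)} = (4³/6)·n^{-1.5} → 0, so by Markov's inequality G has no triangles w.h.p.

E[X] ≈ 0.006952; in regime p = Θ(1/n^{3/2}) E[X] tends to 0 (below the triangle threshold p ~ 1/n).


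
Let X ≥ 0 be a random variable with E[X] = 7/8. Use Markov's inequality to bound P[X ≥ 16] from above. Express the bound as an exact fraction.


μ = E[X] = 7/8, a = 16.
Markov: P[X ≥ 16] ≤ μ/a = (7/8)/16 = 7/128.
Numerically: ≈ 0.055.
(Since a = 16 > μ = 0.875, the bound 7/128 is < 1 and informative.)

P[X ≥ 16] ≤ 7/128 ≈ 0.055.


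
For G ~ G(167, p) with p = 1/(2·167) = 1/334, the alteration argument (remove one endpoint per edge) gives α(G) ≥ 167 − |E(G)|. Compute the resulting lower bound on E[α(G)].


E[|E(G)|] = C(167, 2)·p = 13861 · (1/334) = 83/2.
E[α(G)] ≥ n − E[|E(G)|] = 167 − 83/2 = 251/2.
Numerically: ≈ 125.5000.
(This is only a lower bound; the true E[α(G)] may be larger.)

E[α(G)] ≥ 251/2 ≈ 125.5000.


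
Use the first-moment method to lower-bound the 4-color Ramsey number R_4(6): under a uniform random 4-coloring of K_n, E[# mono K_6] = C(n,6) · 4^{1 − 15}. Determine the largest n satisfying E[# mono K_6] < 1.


We need C(n, 6) · 4^{1 − 15} < 1, i.e. C(n, 6) < 4^{15 − 1} = 268435456.
Check values of n near the boundary:
  n = 72: C(72, 6) = 156238908; 156238908 < 268435456? YES
  n = 73: C(73, 6) = 170230452; 170230452 < 268435456? YES
  n = 74: C(74, 6) = 185250786; 185250786 < 268435456? YES
  n = 75: C(75, 6) = 201359550; 201359550 < 268435456? YES
  n = 76: C(76, 6) = 218618940; 218618940 < 268435456? YES
  n = 77: C(77, 6) = 237093780; 237093780 < 268435456? YES
  n = 78: C(78, 6) = 256851595; 256851595 < 268435456? YES
  n = 79: C(79, 6) = 277962685; 277962685 < 268435456? NO
  n = 80: C(80, 6) = 300500200; 300500200 < 268435456? NO
  n = 81: C(81, 6) = 324540216; 324540216 < 268435456? NO
The largest n with C(n, 6) < 268435456 is n = 78 (where E[X] = 256851595/268435456 ≈ 0.9568468). Hence R_4(6) > 78, i.e. R_4(6) ≥ 79.

Largest n = 78; hence R_4(6) > 78.


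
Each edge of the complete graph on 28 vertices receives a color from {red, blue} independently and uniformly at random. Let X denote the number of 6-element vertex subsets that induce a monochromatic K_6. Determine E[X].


Let X = Σ_S X_S over the C(28, 6) = 376740 subsets S of size 6, where X_S = 1 if the K_6 on S is monochromatic.
For a fixed S, the K_6 on S has C(6, 2) = 15 edges. P[all 15 edges red] = (1/2)^15, and likewise for blue, so P[monochromatic] = 2·(1/2)^15 = 2^{1 − 15} = 1/16384.
By linearity of expectation: E[X] = C(28, 6) · 2^{1 − 15} = 376740 · 1/16384 = 94185/4096.
Numerically: E[X] ≈ 22.994385.

E[X] = C(28,6)·2^(1−C(6,2)) = 94185/4096 ≈ 22.994385.


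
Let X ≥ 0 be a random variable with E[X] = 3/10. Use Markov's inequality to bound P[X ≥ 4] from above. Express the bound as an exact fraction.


μ = E[X] = 3/10, a = 4.
Markov: P[X ≥ 4] ≤ μ/a = (3/10)/4 = 3/40.
Numerically: ≈ 0.075000.
(Since a = 4 > μ = 0.300000, the bound 3/40 is < 1 and informative.)

P[X ≥ 4] ≤ 3/40 ≈ 0.075000.


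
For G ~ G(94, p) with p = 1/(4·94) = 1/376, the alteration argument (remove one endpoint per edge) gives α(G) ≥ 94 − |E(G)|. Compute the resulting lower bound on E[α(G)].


E[|E(G)|] = C(94, 2)·p = 4371 · (1/376) = 93/8.
E[α(G)] ≥ n − E[|E(G)|] = 94 − 93/8 = 659/8.
Numerically: ≈ 82.3750.
(This is only a lower bound; the true E[α(G)] may be larger.)

E[α(G)] ≥ 659/8 ≈ 82.3750.


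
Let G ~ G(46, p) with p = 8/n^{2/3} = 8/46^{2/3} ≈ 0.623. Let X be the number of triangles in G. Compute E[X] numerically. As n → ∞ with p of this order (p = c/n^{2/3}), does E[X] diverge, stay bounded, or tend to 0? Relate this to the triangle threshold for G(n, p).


Number of potential triangles: C(46, 3) = 15180.
Each occurs with probability p³ ≈ (0.623)³ ≈ 2.41966e-01.
By linearity: E[X] = C(46, 3)·p³ ≈ 15180 · 2.41966e-01 ≈ 3673.043.
Since α = 2/3 < 1, p = c/n^{2/3} ≫ 1/n is above the triangle threshold p ~ 1/n. Asymptotically E[X] ~ (c³/6)·n^{3(1−α)} = (8³/6)·n^{1} → ∞; triangles are abundant w.h.p.

E[X] ≈ 3673.043; in regime p = Θ(1/n^{2/3}) E[X] diverges (above the triangle threshold p ~ 1/n).


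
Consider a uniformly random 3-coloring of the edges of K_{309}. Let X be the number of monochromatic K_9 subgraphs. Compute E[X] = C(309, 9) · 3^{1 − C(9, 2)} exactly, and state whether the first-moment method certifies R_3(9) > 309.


E[X] = C(309, 9) · 3^{1 − 36} = 62920976643980686 · 3^{−35} = 62920976643980686/50031545098999707.
As a reduced fraction: E[X] = 62920976643980686/50031545098999707 ≈ 1.25763.
Is E[X] < 1? NO.
Since E[X] ≥ 1, the first-moment bound is inconclusive at n = 309; it does NOT by itself certify R_3(9) > 309.

E[X] = 62920976643980686/50031545098999707 ≈ 1.25763; E[X] ≥ 1; first-moment method inconclusive here.


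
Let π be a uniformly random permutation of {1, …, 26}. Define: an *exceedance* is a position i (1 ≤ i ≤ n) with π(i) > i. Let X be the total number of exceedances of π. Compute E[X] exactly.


Write X = Σ_{i=1}^{26} X_i, where X_i = 1_{π(i) > i}.
For each fixed i, π(i) is uniform over {1, …, 26} (marginal of a uniform permutation), so P[π(i) > i] = (n − i)/n. Summing: Σ_{i=1}^{26} (n − i)/n = (0 + 1 + … + 25)/26 = 26(26 − 1)/(2·26) = (26 − 1)/2.
Hence E[X] = Σ_{i=1}^{26} (26 − i)/26 = 25/2 ≈ 12.500000.

E[X] = 25/2 = 12.500000.


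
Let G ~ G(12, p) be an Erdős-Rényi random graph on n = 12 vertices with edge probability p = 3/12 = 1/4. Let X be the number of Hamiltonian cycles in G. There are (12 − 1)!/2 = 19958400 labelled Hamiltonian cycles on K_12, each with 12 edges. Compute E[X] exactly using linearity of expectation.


K_12 has (12 − 1)!/2 = 19958400 labelled Hamiltonian cycles.
For each such Hamiltonian cycle H, let X_H = 1 if all 12 edges of H are present in G. Then P[X_H = 1] = p^{12} = (1/4)^{12} = 1/16777216.
By linearity of expectation: E[X] = Σ_H E[X_H] = 19958400 · p^{12} = 19958400 · 1/16777216 = 155925/131072.
Numerically: E[X] ≈ 1.19.

E[X] = 19958400 · (1/4)^{12} = 155925/131072 ≈ 1.19.


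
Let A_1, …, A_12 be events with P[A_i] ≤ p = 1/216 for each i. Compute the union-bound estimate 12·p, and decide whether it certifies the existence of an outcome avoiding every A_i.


Union bound: P[∪_{i=1}^{12} A_i] ≤ Σ_i P[A_i] ≤ 12·p = 12·(1/216) = 1/18.
Numerically: 1/18 ≈ 0.056.
Is 1/18 < 1? YES.
Since P[∪ A_i] ≤ 1/18 < 1, the complement has P[∩ A_i^c] ≥ 1 − 1/18 = 17/18 > 0, so some outcome avoids every A_i.

12·p = 1/18 ≈ 0.056; existence CERTIFIED by the union bound.


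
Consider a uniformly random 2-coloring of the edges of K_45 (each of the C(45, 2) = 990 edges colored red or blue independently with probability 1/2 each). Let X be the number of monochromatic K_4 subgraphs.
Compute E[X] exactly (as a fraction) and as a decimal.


Let X = Σ_S X_S over the C(45, 4) = 148995 subsets S of size 4, where X_S = 1 if the K_4 on S is monochromatic.
For a fixed S, the K_4 on S has C(4, 2) = 6 edges. P[all 6 edges red] = (1/2)^6, and likewise for blue, so P[monochromatic] = 2·(1/2)^6 = 2^{1 − 6} = 1/32.
By linearity of expectation: E[X] = C(45, 4) · 2^{1 − 6} = 148995 · 1/32 = 148995/32.
Numerically: E[X] ≈ 4656.093750.

E[X] = C(45,4)·2^(1−C(4,2)) = 148995/32 ≈ 4656.093750.


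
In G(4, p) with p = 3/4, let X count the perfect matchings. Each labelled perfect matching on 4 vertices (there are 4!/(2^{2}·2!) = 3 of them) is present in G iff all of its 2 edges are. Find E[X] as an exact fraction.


K_4 has 4!/(2^{2}·2!) = 3 labelled perfect matchings.
For each such perfect matching H, let X_H = 1 if all 2 edges of H are present in G. Then P[X_H = 1] = p^{2} = (3/4)^{2} = 9/16.
By linearity of expectation: E[X] = Σ_H E[X_H] = 3 · p^{2} = 3 · 9/16 = 27/16.
Numerically: E[X] ≈ 1.69.

E[X] = 3 · (3/4)^{2} = 27/16 ≈ 1.69.


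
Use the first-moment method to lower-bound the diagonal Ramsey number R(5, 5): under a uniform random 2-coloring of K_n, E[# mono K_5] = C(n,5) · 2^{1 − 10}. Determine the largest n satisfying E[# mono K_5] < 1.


We need C(n, 5) · 2^{1 − 10} < 1, i.e. C(n, 5) < 2^{10 − 1} = 512.
Check values of n near the boundary:
  n = 9: C(9, 5) = 126; 126 < 512? YES
  n = 10: C(10, 5) = 252; 252 < 512? YES
  n = 11: C(11, 5) = 462; 462 < 512? YES
  n = 12: C(12, 5) = 792; 792 < 512? NO
The largest n with C(n, 5) < 512 is n = 11 (where E[X] = 231/256 ≈ 0.9023438). Hence R(5, 5) > 11, i.e. R(5, 5) ≥ 12.

Largest n = 11; hence R(5, 5) > 11.


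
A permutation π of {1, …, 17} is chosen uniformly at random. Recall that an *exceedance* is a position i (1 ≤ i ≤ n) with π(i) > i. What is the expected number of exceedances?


Write X = Σ_{i=1}^{17} X_i, where X_i = 1_{π(i) > i}.
For each fixed i, π(i) is uniform over {1, …, 17} (marginal of a uniform permutation), so P[π(i) > i] = (n − i)/n. Summing: Σ_{i=1}^{17} (n − i)/n = (0 + 1 + … + 16)/17 = 17(17 − 1)/(2·17) = (17 − 1)/2.
Hence E[X] = Σ_{i=1}^{17} (17 − i)/17 = 8 ≈ 8.0000.

E[X] = 8 = 8.0000.


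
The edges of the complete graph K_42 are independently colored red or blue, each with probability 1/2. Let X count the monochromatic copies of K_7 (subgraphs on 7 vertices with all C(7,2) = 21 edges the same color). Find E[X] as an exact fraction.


Let X = Σ_S X_S over the C(42, 7) = 26978328 subsets S of size 7, where X_S = 1 if the K_7 on S is monochromatic.
For a fixed S, the K_7 on S has C(7, 2) = 21 edges. P[all 21 edges red] = (1/2)^21, and likewise for blue, so P[monochromatic] = 2·(1/2)^21 = 2^{1 − 21} = 1/1048576.
Summing: E[X] = C(42, 7) · 2^{1 − 21} = 26978328 · 1/1048576 = 3372291/131072.
Numerically: E[X] ≈ 25.729.

E[X] = C(42,7)·2^(1−C(7,2)) = 3372291/131072 ≈ 25.729.


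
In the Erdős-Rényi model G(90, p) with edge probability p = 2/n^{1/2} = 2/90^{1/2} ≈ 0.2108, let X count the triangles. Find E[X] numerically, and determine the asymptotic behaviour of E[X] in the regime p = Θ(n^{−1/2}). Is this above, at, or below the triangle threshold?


Number of potential triangles: C(90, 3) = 117480.
Each occurs with probability p³ ≈ (0.2108)³ ≈ 9.369712e-03.
By linearity: E[X] = C(90, 3)·p³ ≈ 117480 · 9.369712e-03 ≈ 1100.7537.
Since α = 1/2 < 1, p = c/n^{1/2} ≫ 1/n is above the triangle threshold p ~ 1/n. Asymptotically E[X] ~ (c³/6)·n^{3(1−α)} = (2³/6)·n^{1.5} → ∞; triangles are abundant w.h.p.

E[X] ≈ 1100.7537; in regime p = Θ(1/n^{1/2}) E[X] diverges (above the triangle threshold p ~ 1/n).


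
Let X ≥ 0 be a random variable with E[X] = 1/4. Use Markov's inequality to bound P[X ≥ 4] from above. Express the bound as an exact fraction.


μ = E[X] = 1/4, a = 4.
Markov: P[X ≥ 4] ≤ μ/a = (1/4)/4 = 1/16.
Numerically: ≈ 0.06250.
(Since a = 4 > μ = 0.25000, the bound 1/16 is < 1 and informative.)

P[X ≥ 4] ≤ 1/16 ≈ 0.06250.


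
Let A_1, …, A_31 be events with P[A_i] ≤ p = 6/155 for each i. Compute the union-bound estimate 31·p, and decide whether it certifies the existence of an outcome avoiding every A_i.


Union bound: P[∪_{i=1}^{31} A_i] ≤ Σ_i P[A_i] ≤ 31·p = 31·(6/155) = 6/5.
Numerically: 6/5 ≈ 1.2000000.
Is 6/5 < 1? NO.
Since the bound 6/5 is ≥ 1, the union bound is uninformative here; it does NOT by itself certify existence.

31·p = 6/5 ≈ 1.2000000; existence NOT certified by the union bound.


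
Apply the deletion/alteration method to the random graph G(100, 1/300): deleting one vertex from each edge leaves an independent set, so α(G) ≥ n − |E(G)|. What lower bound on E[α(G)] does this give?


E[|E(G)|] = C(100, 2)·p = 4950 · (1/300) = 33/2.
E[α(G)] ≥ n − E[|E(G)|] = 100 − 33/2 = 167/2.
Numerically: ≈ 83.5000.
(This is only a lower bound; the true E[α(G)] may be larger.)

E[α(G)] ≥ 167/2 ≈ 83.5000.


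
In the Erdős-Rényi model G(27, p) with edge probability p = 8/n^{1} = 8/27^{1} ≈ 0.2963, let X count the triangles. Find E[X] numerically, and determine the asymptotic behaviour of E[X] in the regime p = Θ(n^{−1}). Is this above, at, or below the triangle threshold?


Number of potential triangles: C(27, 3) = 2925.
Each occurs with probability p³ ≈ (0.2963)³ ≈ 2.6012295e-02.
By linearity: E[X] = C(27, 3)·p³ ≈ 2925 · 2.6012295e-02 ≈ 76.08596.
Here α = 1, so p = 8/n is exactly at the triangle threshold p ~ 1/n. Asymptotically E[X] → c³/6 = 8³/6 = 256/3 ≈ 85.33333, a bounded constant. In this regime the triangle count is asymptotically Poisson(c³/6).

E[X] ≈ 76.08596; in regime p = Θ(1/n^{1}) E[X] stays bounded (at the triangle threshold p ~ 1/n).


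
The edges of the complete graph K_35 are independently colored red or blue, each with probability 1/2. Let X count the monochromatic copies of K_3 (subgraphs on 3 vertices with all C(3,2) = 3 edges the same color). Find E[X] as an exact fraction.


Let X = Σ_S X_S over the C(35, 3) = 6545 subsets S of size 3, where X_S = 1 if the K_3 on S is monochromatic.
For a fixed S, the K_3 on S has C(3, 2) = 3 edges. P[all 3 edges red] = (1/2)^3, and likewise for blue, so P[monochromatic] = 2·(1/2)^3 = 2^{1 − 3} = 1/4.
By linearity: E[X] = C(35, 3) · 2^{1 − 3} = 6545 · 1/4 = 6545/4.
Numerically: E[X] ≈ 1636.25000.

E[X] = C(35,3)·2^(1−C(3,2)) = 6545/4 ≈ 1636.25000.


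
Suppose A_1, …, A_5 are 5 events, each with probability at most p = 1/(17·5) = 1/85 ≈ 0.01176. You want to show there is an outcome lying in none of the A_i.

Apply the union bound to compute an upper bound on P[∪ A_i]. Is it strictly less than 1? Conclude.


Union bound: P[∪_{i=1}^{5} A_i] ≤ Σ_i P[A_i] ≤ 5·p = 5·(1/85) = 1/17.
Numerically: 1/17 ≈ 0.05882.
Is 1/17 < 1? YES.
Since P[∪ A_i] ≤ 1/17 < 1, the complement has P[∩ A_i^c] ≥ 1 − 1/17 = 16/17 > 0, so some outcome avoids every A_i.

5·p = 1/17 ≈ 0.05882; existence CERTIFIED by the union bound.


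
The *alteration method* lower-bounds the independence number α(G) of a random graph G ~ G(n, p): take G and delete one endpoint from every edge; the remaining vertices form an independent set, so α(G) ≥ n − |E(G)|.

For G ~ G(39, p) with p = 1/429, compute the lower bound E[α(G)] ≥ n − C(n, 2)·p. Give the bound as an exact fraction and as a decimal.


E[|E(G)|] = C(39, 2)·p = 741 · (1/429) = 19/11.
E[α(G)] ≥ n − E[|E(G)|] = 39 − 19/11 = 410/11.
Numerically: ≈ 37.272727.
(This is only a lower bound; the true E[α(G)] may be larger.)

E[α(G)] ≥ 410/11 ≈ 37.272727.


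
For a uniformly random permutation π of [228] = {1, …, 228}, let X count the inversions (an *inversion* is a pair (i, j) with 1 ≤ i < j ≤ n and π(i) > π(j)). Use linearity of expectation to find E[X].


Write X = Σ X_I over the C(228, 2) = 25878 pairs i < j, with X_I the indicator of one inversion.
There are 25878 indicators.
For each fixed pair i < j, the values π(i) and π(j) are two distinct elements of {1, …, 228} in uniformly random order; by symmetry P[π(i) > π(j)] = 1/2.
By linearity: E[X] = 25878 · (1/2) = C(228, 2) · (1/2) = 25878/2 = 12939 ≈ 12939.0000.

E[X] = 12939 = 12939.0000.


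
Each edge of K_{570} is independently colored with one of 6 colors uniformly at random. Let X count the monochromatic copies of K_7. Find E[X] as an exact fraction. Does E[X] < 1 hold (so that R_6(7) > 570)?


E[X] = C(570, 7) · 6^{1 − 21} = 3737936877831720 · 6^{−20} = 3737936877831720/3656158440062976.
As a reduced fraction: E[X] = 5768421107765/5642219814912 ≈ 1.022.
Is E[X] < 1? NO.
Since E[X] ≥ 1, the first-moment bound is inconclusive at n = 570; it does NOT by itself certify R_6(7) > 570.

E[X] = 5768421107765/5642219814912 ≈ 1.022; E[X] ≥ 1; first-moment method inconclusive here.


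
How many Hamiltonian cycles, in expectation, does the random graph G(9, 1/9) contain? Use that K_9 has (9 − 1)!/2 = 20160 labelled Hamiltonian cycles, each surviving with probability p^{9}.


K_9 has (9 − 1)!/2 = 20160 labelled Hamiltonian cycles.
For each such Hamiltonian cycle H, let X_H = 1 if all 9 edges of H are present in G. Then P[X_H = 1] = p^{9} = (1/9)^{9} = 1/387420489.
By linearity of expectation: E[X] = Σ_H E[X_H] = 20160 · p^{9} = 20160 · 1/387420489 = 2240/43046721.
Numerically: E[X] ≈ 5.20365e-05.

E[X] = 20160 · (1/9)^{9} = 2240/43046721 ≈ 5.20365e-05.


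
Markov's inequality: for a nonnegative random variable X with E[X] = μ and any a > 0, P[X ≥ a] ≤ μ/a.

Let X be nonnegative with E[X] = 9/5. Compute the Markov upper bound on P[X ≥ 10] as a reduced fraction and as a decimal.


μ = E[X] = 9/5, a = 10.
Markov: P[X ≥ 10] ≤ μ/a = (9/5)/10 = 9/50.
Numerically: ≈ 0.180.
(Since a = 10 > μ = 1.800, the bound 9/50 is < 1 and informative.)

P[X ≥ 10] ≤ 9/50 ≈ 0.180.


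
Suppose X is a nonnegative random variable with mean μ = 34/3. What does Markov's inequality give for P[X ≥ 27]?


μ = E[X] = 34/3, a = 27.
Markov: P[X ≥ 27] ≤ μ/a = (34/3)/27 = 34/81.
Numerically: ≈ 0.4198.
(Since a = 27 > μ = 11.3333, the bound 34/81 is < 1 and informative.)

P[X ≥ 27] ≤ 34/81 ≈ 0.4198.


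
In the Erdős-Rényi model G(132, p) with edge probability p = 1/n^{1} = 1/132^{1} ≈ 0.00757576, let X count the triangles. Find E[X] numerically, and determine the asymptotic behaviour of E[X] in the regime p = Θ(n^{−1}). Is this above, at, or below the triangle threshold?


Number of potential triangles: C(132, 3) = 374660.
Each occurs with probability p³ ≈ (0.00757576)³ ≈ 4.34788658e-07.
By linearity: E[X] = C(132, 3)·p³ ≈ 374660 · 4.34788658e-07 ≈ 0.162898.
Here α = 1, so p = 1/n is exactly at the triangle threshold p ~ 1/n. Asymptotically E[X] → c³/6 = 1³/6 = 1/6 ≈ 0.166667, a bounded constant. In this regime the triangle count is asymptotically Poisson(c³/6).

E[X] ≈ 0.162898; in regime p = Θ(1/n^{1}) E[X] stays bounded (at the triangle threshold p ~ 1/n).


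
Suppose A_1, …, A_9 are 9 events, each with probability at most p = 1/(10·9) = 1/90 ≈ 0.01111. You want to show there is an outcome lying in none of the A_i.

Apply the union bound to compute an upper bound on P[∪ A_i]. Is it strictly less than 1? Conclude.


Union bound: P[∪_{i=1}^{9} A_i] ≤ Σ_i P[A_i] ≤ 9·p = 9·(1/90) = 1/10.
Numerically: 1/10 ≈ 0.10000.
Is 1/10 < 1? YES.
Since P[∪ A_i] ≤ 1/10 < 1, the complement has P[∩ A_i^c] ≥ 1 − 1/10 = 9/10 > 0, so some outcome avoids every A_i.

9·p = 1/10 ≈ 0.10000; existence CERTIFIED by the union bound.


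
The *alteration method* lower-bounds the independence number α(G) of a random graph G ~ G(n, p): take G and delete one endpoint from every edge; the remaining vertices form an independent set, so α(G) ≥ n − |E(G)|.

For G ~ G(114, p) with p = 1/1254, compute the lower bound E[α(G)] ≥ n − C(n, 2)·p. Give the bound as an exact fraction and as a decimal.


E[|E(G)|] = C(114, 2)·p = 6441 · (1/1254) = 113/22.
E[α(G)] ≥ n − E[|E(G)|] = 114 − 113/22 = 2395/22.
Numerically: ≈ 108.8636.
(This is only a lower bound; the true E[α(G)] may be larger.)

E[α(G)] ≥ 2395/22 ≈ 108.8636.


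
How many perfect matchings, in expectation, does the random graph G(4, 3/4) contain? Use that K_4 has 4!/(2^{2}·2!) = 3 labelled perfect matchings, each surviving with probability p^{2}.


K_4 has 4!/(2^{2}·2!) = 3 labelled perfect matchings.
For each such perfect matching H, let X_H = 1 if all 2 edges of H are present in G. Then P[X_H = 1] = p^{2} = (3/4)^{2} = 9/16.
Summing the indicators: E[X] = Σ_H E[X_H] = 3 · p^{2} = 3 · 9/16 = 27/16.
Numerically: E[X] ≈ 1.69.

E[X] = 3 · (3/4)^{2} = 27/16 ≈ 1.69.


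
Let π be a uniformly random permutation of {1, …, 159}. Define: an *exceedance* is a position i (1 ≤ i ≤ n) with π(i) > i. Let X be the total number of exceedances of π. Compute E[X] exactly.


Write X = Σ_{i=1}^{159} X_i, where X_i = 1_{π(i) > i}.
For each fixed i, π(i) is uniform over {1, …, 159} (marginal of a uniform permutation), so P[π(i) > i] = (n − i)/n. Summing: Σ_{i=1}^{159} (n − i)/n = (0 + 1 + … + 158)/159 = 159(159 − 1)/(2·159) = (159 − 1)/2.
Hence E[X] = Σ_{i=1}^{159} (159 − i)/159 = 79 ≈ 79.0000.

E[X] = 79 = 79.0000.


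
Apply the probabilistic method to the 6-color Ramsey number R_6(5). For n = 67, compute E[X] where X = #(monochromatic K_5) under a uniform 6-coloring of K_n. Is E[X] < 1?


E[X] = C(67, 5) · 6^{1 − 10} = 9657648 · 6^{−9} = 9657648/10077696.
As a reduced fraction: E[X] = 67067/69984 ≈ 0.9583190.
Is E[X] < 1? YES.
Since E[X] < 1, there exists a 6-coloring of K_{67} with no monochromatic K_5; hence R_6(5) > 67.

E[X] = 67067/69984 ≈ 0.9583190; E[X] < 1, so R_6(5) > 67.


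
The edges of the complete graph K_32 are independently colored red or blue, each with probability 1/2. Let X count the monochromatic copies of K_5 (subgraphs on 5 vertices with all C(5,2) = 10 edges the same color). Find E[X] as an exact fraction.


Let X = Σ_S X_S over the C(32, 5) = 201376 subsets S of size 5, where X_S = 1 if the K_5 on S is monochromatic.
For a fixed S, the K_5 on S has C(5, 2) = 10 edges. P[all 10 edges red] = (1/2)^10, and likewise for blue, so P[monochromatic] = 2·(1/2)^10 = 2^{1 − 10} = 1/512.
By linearity of expectation: E[X] = C(32, 5) · 2^{1 − 10} = 201376 · 1/512 = 6293/16.
Numerically: E[X] ≈ 393.31250.

E[X] = C(32,5)·2^(1−C(5,2)) = 6293/16 ≈ 393.31250.


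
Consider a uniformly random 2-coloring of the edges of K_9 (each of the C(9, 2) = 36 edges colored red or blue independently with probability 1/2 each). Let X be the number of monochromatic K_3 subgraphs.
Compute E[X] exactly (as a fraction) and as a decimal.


Let X = Σ_S X_S over the C(9, 3) = 84 subsets S of size 3, where X_S = 1 if the K_3 on S is monochromatic.
For a fixed S, the K_3 on S has C(3, 2) = 3 edges. P[all 3 edges red] = (1/2)^3, and likewise for blue, so P[monochromatic] = 2·(1/2)^3 = 2^{1 − 3} = 1/4.
By linearity: E[X] = C(9, 3) · 2^{1 − 3} = 84 · 1/4 = 21.
Numerically: E[X] ≈ 21.0000.

E[X] = C(9,3)·2^(1−C(3,2)) = 21 ≈ 21.0000.
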